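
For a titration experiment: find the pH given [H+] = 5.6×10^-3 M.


pH = -log10([H+]) = -log10(5.6×10^-3)
= 3 - log10(5.6)
= 3 - 0.75
= 2.25

2.25


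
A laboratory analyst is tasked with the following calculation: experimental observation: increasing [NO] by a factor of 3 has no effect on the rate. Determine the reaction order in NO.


rate ∝ [NO]^n
rate ∝ [NO]^0
Order in NO: 0

0


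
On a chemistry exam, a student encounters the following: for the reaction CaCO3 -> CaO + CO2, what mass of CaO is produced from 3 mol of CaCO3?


Mole ratio CaO:CaCO3 = 1:1
n(CaO) = 3 × 1/1 = 3.000 mol
mass = 3.000 × 56.08 = 168.24 g

168.24 g


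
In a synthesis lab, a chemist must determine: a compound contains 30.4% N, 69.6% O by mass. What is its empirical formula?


Assume 100 g sample. Moles of each element:
  N: 30.4/14.01 = 2.17 mol
  O: 69.6/16.0 = 4.35 mol
Divide by smallest (2.17):
  N: 2.17/2.17 = 1.0
  O: 4.35/2.17 = 2.0
Empirical formula: NO2

NO2


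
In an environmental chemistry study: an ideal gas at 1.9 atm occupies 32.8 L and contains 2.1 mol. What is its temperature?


PV = nRT  (R = 0.08206 L·atm/(mol·K))
T = PV/(nR) = 1.9×32.8/(2.1×0.08206)
= 62.32/0.172326
= 361.64 K

361.64 K


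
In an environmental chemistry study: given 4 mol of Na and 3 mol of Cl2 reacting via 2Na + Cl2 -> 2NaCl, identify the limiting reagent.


Mole ratio available / coefficient:
  Na: 4/2 = 2.000
  Cl2: 3/1 = 3.000
Smaller ratio is limiting.

Na


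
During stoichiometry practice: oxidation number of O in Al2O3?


O is usually -2
Oxidation number: -2

-2


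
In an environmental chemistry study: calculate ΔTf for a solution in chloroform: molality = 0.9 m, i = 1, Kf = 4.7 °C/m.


ΔTf = Kf × m × i
= 4.7 × 0.9 × 1
= 4.23 °C

4.23 °C


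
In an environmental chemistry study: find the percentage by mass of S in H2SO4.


M(H2SO4) = 2×1.008 + 1×32.07 + 4×16.0 = 98.086 g/mol
Mass of S = 1 × 32.07 = 32.07 g/mol
% S = 32.07/98.086 × 100 = 32.70%

32.70%


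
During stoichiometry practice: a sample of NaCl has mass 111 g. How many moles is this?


M(NaCl) = 58.44 g/mol
n = mass/M = 111/58.44 = 1.8994 mol

1.8994 mol


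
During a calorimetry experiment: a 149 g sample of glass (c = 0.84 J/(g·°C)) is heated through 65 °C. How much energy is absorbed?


q = mcΔT = 149 × 0.84 × 65
= 8135.40 J

8135.40 J


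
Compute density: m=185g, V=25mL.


ρ = mass/volume
= 185/25
= 7.4 g/mL

7.4 g/mL


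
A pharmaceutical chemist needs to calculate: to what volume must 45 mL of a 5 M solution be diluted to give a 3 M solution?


C1V1 = C2V2
5 × 45 = 3 × V2
V2 = 225/3 = 75.0 mL

75.0 mL


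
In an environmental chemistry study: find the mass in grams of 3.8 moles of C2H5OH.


M(C2H5OH) = 46.07 g/mol
mass = n × M = 3.8 × 46.07 = 175.07 g

175.07 g


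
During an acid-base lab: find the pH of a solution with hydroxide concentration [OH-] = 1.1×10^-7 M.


pOH = -log10([OH-]) = -log10(1.1×10^-7)
= 7 - log10(1.1) = 6.96
pH = 14 - pOH = 14 - 6.96 = 7.04

7.04


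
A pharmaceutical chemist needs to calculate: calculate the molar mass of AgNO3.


M(AgNO3) = 1×107.87 + 1×14.01 + 3×16.0
= 107.87 + 14.01 + 48.0
= 169.88 g/mol

169.88 g/mol


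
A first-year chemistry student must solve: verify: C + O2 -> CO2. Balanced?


Equation: C + O2 -> CO2
Check atoms: C: 1=1, O: 2=2
Balanced

Yes, balanced


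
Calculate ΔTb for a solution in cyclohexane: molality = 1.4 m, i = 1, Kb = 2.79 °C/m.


ΔTb = Kb × m × i
= 2.79 × 1.4 × 1
= 3.906 °C

3.906 °C


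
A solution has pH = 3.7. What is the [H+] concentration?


[H+] = 10^(-pH) = 10^(-3.7)
= 2.0×10^-4 M

2.0×10^-4 M


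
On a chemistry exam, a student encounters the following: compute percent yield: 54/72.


% yield = actual/theoretical × 100
= 54/72 × 100
= 75.0%

75.0%


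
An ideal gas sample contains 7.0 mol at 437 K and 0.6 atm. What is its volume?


PV = nRT  (R = 0.08206 L·atm/(mol·K))
V = nRT/P = 7.0×0.08206×437/0.6
= 418.369 L

418.369 L


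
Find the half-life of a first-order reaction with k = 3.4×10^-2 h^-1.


t½ = ln2/k = 0.693147/(3.4×10^-2 h^-1)
= 20.39 h

20.39 h


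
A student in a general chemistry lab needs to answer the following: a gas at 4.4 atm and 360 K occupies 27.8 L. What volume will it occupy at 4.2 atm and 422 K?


P1V1/T1 = P2V2/T2
V2 = P1V1T2/(T1P2)
= 4.4×27.8×422/(360×4.2)
= 34.14 L

34.14 L


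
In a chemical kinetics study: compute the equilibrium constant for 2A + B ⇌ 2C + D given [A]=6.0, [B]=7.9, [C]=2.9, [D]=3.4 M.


Kc = [C]^2[D]/([A]^2[B])
= (2.9^2 × 3.4^1)/(6.0^2 × 7.9^1)
= 28.594/284.4
= 0.1005

0.1005


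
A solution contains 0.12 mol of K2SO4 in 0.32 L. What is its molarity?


M = n/V = 0.12/0.32 = 0.375 mol/L

0.375 M


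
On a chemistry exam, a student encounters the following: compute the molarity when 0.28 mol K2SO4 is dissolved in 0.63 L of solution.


M = n/V = 0.28/0.63 = 0.444 mol/L

0.444 M


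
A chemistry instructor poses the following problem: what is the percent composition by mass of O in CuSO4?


M(CuSO4) = 1×63.55 + 1×32.07 + 4×16.0 = 159.62 g/mol
Mass of O = 4 × 16.0 = 64.00 g/mol
% O = 64.00/159.62 × 100 = 40.10%

40.10%


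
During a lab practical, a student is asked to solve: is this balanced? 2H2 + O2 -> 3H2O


Equation: 2H2 + O2 -> 3H2O
Check atoms: H: 4≠6, O: 2≠3
Not balanced

No, not balanced


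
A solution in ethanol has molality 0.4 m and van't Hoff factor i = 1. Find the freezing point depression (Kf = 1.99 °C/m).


ΔTf = Kf × m × i
= 1.99 × 0.4 × 1
= 0.796 °C

0.796 °C


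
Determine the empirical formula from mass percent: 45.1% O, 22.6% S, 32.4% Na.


Assume 100 g sample. Moles of each element:
  O: 45.1/16.0 = 2.819 mol
  S: 22.6/32.07 = 0.705 mol
  Na: 32.4/22.99 = 1.409 mol
Divide by smallest (0.705):
  O: 2.819/0.705 = 4.0
  S: 0.705/0.705 = 1.0
  Na: 1.409/0.705 = 2.0
Empirical formula: Na2SO4

Na2SO4


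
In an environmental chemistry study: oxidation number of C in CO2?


x + 2(-2) = 0, so x = +4
Oxidation number: +4

+4


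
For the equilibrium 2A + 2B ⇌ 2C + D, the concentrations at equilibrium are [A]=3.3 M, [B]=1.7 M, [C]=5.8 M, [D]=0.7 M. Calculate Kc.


Kc = [C]^2[D]/([A]^2[B]^2)
= (5.8^2 × 0.7^1)/(3.3^2 × 1.7^2)
= 23.548/31.4721
= 0.7482

0.7482


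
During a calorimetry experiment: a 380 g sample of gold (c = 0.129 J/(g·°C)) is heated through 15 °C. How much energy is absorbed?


q = mcΔT = 380 × 0.129 × 15
= 735.30 J

735.30 J


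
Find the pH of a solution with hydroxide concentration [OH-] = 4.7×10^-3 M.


pOH = -log10([OH-]) = -log10(4.7×10^-3)
= 3 - log10(4.7) = 2.33
pH = 14 - pOH = 14 - 2.33 = 11.67

11.67


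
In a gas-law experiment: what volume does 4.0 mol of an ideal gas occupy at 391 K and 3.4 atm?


PV = nRT  (R = 0.08206 L·atm/(mol·K))
V = nRT/P = 4.0×0.08206×391/3.4
= 37.748 L

37.748 L


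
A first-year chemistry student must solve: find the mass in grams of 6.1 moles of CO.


M(CO) = 28.01 g/mol
mass = n × M = 6.1 × 28.01 = 170.86 g

170.86 g


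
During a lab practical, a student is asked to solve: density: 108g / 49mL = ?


ρ = mass/volume
= 108/49
= 2.204 g/mL

2.204 g/mL


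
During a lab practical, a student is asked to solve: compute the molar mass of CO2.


M(CO2) = 1×12.01 + 2×16.0
= 12.01 + 32.0
= 44.01 g/mol

44.01 g/mol


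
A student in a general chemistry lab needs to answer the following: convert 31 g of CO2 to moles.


M(CO2) = 44.01 g/mol
n = mass/M = 31/44.01 = 0.7044 mol

0.7044 mol


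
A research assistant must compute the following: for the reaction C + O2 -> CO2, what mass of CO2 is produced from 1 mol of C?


Mole ratio CO2:C = 1:1
n(CO2) = 1 × 1/1 = 1.000 mol
mass = 1.000 × 44.01 = 44.01 g

44.01 g


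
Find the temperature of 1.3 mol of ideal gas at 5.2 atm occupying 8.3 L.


PV = nRT  (R = 0.08206 L·atm/(mol·K))
T = PV/(nR) = 5.2×8.3/(1.3×0.08206)
= 43.16/0.106678
= 404.58 K

404.58 K


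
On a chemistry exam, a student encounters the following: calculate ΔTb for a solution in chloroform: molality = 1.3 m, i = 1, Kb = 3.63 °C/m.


ΔTb = Kb × m × i
= 3.63 × 1.3 × 1
= 4.719 °C

4.719 °C


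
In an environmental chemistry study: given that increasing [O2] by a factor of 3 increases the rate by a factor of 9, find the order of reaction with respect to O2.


rate ∝ [O2]^n
3^n = 9 → n = 2
Order in O2: 2

2


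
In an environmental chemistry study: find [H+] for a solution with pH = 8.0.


[H+] = 10^(-pH) = 10^(-8.0)
= 1.0×10^-8 M

1.0×10^-8 M


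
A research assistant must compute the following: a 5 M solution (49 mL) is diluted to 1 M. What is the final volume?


C1V1 = C2V2
5 × 49 = 1 × V2
V2 = 245/1 = 245.0 mL

245.0 mL


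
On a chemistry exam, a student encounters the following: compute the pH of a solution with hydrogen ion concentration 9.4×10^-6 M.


pH = -log10([H+]) = -log10(9.4×10^-6)
= 6 - log10(9.4)
= 6 - 0.97
= 5.03

5.03


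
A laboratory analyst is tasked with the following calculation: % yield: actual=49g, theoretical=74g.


% yield = actual/theoretical × 100
= 49/74 × 100
= 66.22%

66.22%


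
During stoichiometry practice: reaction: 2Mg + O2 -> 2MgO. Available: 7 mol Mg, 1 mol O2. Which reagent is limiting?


Mole ratio available / coefficient:
  Mg: 7/2 = 3.500
  O2: 1/1 = 1.000
Smaller ratio is limiting.

O2


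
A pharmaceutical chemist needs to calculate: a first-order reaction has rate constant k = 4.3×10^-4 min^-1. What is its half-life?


t½ = ln2/k = 0.693147/(4.3×10^-4 min^-1)
= 1612 min

1612 min


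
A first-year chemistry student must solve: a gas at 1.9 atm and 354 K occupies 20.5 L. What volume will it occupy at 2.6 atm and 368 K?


P1V1/T1 = P2V2/T2
V2 = P1V1T2/(T1P2)
= 1.9×20.5×368/(354×2.6)
= 15.573 L

15.573 L


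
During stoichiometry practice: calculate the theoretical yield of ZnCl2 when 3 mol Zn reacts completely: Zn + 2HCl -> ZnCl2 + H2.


Mole ratio ZnCl2:Zn = 1:1
n(ZnCl2) = 3 × 1/1 = 3.000 mol
mass = 3.000 × 136.28 = 408.84 g

408.84 g


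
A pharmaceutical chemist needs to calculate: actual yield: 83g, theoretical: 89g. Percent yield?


% yield = actual/theoretical × 100
= 83/89 × 100
= 93.26%

93.26%


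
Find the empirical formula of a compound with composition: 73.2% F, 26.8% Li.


Assume 100 g sample. Moles of each element:
  F: 73.2/19.0 = 3.853 mol
  Li: 26.8/6.94 = 3.862 mol
Divide by smallest (3.853):
  F: 3.853/3.853 = 1.0
  Li: 3.862/3.853 = 1.0
Empirical formula: LiF

LiF


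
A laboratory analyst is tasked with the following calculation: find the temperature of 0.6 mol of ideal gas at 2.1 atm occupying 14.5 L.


PV = nRT  (R = 0.08206 L·atm/(mol·K))
T = PV/(nR) = 2.1×14.5/(0.6×0.08206)
= 30.45/0.049236
= 618.45 K

618.45 K


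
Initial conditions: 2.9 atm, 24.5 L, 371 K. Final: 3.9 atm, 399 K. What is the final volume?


P1V1/T1 = P2V2/T2
V2 = P1V1T2/(T1P2)
= 2.9×24.5×399/(371×3.9)
= 19.593 L

19.593 L


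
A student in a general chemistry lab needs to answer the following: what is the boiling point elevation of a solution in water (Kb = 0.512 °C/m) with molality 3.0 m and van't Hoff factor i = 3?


ΔTb = Kb × m × i
= 0.512 × 3.0 × 3
= 4.608 °C

4.608 °C


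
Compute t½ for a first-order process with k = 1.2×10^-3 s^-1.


t½ = ln2/k = 0.693147/(1.2×10^-3 s^-1)
= 577.6 s

577.6 s


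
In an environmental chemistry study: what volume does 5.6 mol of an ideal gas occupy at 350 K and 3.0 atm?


PV = nRT  (R = 0.08206 L·atm/(mol·K))
V = nRT/P = 5.6×0.08206×350/3.0
= 53.613 L

53.613 L


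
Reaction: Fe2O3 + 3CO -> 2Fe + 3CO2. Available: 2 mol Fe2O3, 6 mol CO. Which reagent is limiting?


Mole ratio available / coefficient:
  Fe2O3: 2/1 = 2.000
  CO: 6/3 = 2.000
Smaller ratio is limiting.

neither (stoichiometric); Fe2O3 and CO are fully consumed


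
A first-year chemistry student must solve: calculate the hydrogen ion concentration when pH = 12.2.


[H+] = 10^(-pH) = 10^(-12.2)
= 6.31×10^-13 M

6.31×10^-13 M


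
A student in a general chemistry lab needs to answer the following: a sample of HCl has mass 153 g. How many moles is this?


M(HCl) = 36.46 g/mol
n = mass/M = 153/36.46 = 4.1964 mol

4.1964 mol


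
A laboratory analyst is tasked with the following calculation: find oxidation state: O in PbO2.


O is usually -2
Oxidation number: -2

-2


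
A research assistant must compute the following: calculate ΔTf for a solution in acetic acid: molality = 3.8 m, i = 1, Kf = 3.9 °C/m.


ΔTf = Kf × m × i
= 3.9 × 3.8 × 1
= 14.82 °C

14.82 °C


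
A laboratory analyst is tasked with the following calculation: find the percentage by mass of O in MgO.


M(MgO) = 1×24.31 + 1×16.0 = 40.31 g/mol
Mass of O = 1 × 16.0 = 16.00 g/mol
% O = 16.00/40.31 × 100 = 39.69%

39.69%


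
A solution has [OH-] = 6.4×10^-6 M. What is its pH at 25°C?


pOH = -log10([OH-]) = -log10(6.4×10^-6)
= 6 - log10(6.4) = 5.19
pH = 14 - pOH = 14 - 5.19 = 8.81

8.81


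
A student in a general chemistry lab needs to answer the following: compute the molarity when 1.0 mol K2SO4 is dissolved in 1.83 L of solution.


M = n/V = 1.0/1.83 = 0.546 mol/L

0.546 M


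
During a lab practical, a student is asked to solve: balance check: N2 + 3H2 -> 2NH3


Equation: N2 + 3H2 -> 2NH3
Check atoms: H: 6=6, N: 2=2
Balanced

Yes, balanced


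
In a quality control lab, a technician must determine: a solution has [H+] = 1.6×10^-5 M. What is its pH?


pH = -log10([H+]) = -log10(1.6×10^-5)
= 5 - log10(1.6)
= 5 - 0.2
= 4.8

4.8


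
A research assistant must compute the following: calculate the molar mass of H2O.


M(H2O) = 2×1.008 + 1×16.0
= 2.02 + 16.0
= 18.02 g/mol

18.02 g/mol


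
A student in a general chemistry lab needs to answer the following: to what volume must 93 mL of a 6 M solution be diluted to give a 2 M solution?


C1V1 = C2V2
6 × 93 = 2 × V2
V2 = 558/2 = 279.0 mL

279.0 mL


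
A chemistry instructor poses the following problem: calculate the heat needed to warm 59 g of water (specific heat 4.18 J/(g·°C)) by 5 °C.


q = mcΔT = 59 × 4.18 × 5
= 1233.10 J

1233.10 J


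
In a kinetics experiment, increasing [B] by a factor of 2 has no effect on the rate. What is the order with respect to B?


rate ∝ [B]^n
rate ∝ [B]^0
Order in B: 0

0


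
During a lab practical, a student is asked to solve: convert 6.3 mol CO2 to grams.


M(CO2) = 44.01 g/mol
mass = n × M = 6.3 × 44.01 = 277.26 g

277.26 g


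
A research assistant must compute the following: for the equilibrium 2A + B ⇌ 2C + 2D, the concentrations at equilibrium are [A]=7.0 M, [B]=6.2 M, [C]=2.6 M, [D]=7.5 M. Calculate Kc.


Kc = [C]^2[D]^2/([A]^2[B])
= (2.6^2 × 7.5^2)/(7.0^2 × 6.2^1)
= 380.25/303.8
= 1.252

1.252


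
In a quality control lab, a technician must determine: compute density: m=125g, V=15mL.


ρ = mass/volume
= 125/15
= 8.333 g/mL

8.333 g/mL


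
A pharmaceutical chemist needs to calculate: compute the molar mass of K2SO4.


M(K2SO4) = 2×39.1 + 1×32.07 + 4×16.0
= 78.2 + 32.07 + 64.0
= 174.27 g/mol

174.27 g/mol


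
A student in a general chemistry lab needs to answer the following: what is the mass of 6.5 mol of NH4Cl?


M(NH4Cl) = 53.49 g/mol
mass = n × M = 6.5 × 53.49 = 347.69 g

347.69 g


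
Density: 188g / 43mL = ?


ρ = mass/volume
= 188/43
= 4.372 g/mL

4.372 g/mL


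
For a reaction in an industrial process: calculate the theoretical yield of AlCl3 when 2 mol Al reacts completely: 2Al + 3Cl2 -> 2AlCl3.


Mole ratio AlCl3:Al = 2:2
n(AlCl3) = 2 × 2/2 = 2.000 mol
mass = 2.000 × 133.33 = 266.66 g

266.66 g


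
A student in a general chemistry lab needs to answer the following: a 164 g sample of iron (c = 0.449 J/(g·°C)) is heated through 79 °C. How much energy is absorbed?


q = mcΔT = 164 × 0.449 × 79
= 5817.24 J

5817.24 J


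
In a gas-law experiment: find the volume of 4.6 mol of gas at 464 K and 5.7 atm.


PV = nRT  (R = 0.08206 L·atm/(mol·K))
V = nRT/P = 4.6×0.08206×464/5.7
= 30.728 L

30.728 L


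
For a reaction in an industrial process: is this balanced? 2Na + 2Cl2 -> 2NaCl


Equation: 2Na + 2Cl2 -> 2NaCl
Check atoms: Cl: 4≠2, Na: 2=2
Not balanced

No, not balanced


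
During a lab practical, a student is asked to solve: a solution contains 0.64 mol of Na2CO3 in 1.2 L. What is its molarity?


M = n/V = 0.64/1.2 = 0.533 mol/L

0.533 M


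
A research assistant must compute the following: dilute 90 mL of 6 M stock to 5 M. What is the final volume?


C1V1 = C2V2
6 × 90 = 5 × V2
V2 = 540/5 = 108.0 mL

108.0 mL


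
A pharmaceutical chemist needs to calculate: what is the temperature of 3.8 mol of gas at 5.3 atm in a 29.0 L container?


PV = nRT  (R = 0.08206 L·atm/(mol·K))
T = PV/(nR) = 5.3×29.0/(3.8×0.08206)
= 153.70/0.311828
= 492.90 K

492.90 K


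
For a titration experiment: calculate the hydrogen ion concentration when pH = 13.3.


[H+] = 10^(-pH) = 10^(-13.3)
= 5.01×10^-14 M

5.01×10^-14 M


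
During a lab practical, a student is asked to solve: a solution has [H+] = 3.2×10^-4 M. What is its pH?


pH = -log10([H+]) = -log10(3.2×10^-4)
= 4 - log10(3.2)
= 4 - 0.51
= 3.49

3.49


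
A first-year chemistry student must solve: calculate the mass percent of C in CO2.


M(CO2) = 1×12.01 + 2×16.0 = 44.01 g/mol
Mass of C = 1 × 12.01 = 12.01 g/mol
% C = 12.01/44.01 × 100 = 27.29%

27.29%


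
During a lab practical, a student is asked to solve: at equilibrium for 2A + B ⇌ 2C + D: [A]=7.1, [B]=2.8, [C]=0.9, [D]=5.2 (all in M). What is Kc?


Kc = [C]^2[D]/([A]^2[B])
= (0.9^2 × 5.2^1)/(7.1^2 × 2.8^1)
= 4.212/141.148
= 0.02984

0.02984


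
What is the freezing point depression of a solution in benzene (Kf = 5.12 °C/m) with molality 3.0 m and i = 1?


ΔTf = Kf × m × i
= 5.12 × 3.0 × 1
= 15.36 °C

15.36 °C


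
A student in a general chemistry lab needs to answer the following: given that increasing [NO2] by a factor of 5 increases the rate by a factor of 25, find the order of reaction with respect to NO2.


rate ∝ [NO2]^n
5^n = 25 → n = 2
Order in NO2: 2

2


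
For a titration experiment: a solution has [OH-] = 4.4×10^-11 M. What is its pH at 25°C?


pOH = -log10([OH-]) = -log10(4.4×10^-11)
= 11 - log10(4.4) = 10.36
pH = 14 - pOH = 14 - 10.36 = 3.64

3.64


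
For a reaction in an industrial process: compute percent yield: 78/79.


% yield = actual/theoretical × 100
= 78/79 × 100
= 98.73%

98.73%


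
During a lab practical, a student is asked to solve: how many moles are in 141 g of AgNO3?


M(AgNO3) = 169.88 g/mol
n = mass/M = 141/169.88 = 0.83 mol

0.83 mol


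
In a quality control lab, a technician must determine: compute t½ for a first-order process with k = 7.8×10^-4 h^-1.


t½ = ln2/k = 0.693147/(7.8×10^-4 h^-1)
= 888.7 h

888.7 h


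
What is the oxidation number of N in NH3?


x + 3(+1) = 0, so x = -3
Oxidation number: -3

-3


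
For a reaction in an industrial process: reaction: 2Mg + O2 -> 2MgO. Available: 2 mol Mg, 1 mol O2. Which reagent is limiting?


Mole ratio available / coefficient:
  Mg: 2/2 = 1.000
  O2: 1/1 = 1.000
Smaller ratio is limiting.

neither (stoichiometric); Mg and O2 are fully consumed


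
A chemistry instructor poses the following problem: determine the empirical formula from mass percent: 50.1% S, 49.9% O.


Assume 100 g sample. Moles of each element:
  S: 50.1/32.07 = 1.562 mol
  O: 49.9/16.0 = 3.119 mol
Divide by smallest (1.562):
  S: 1.562/1.562 = 1.0
  O: 3.119/1.562 = 2.0
Empirical formula: SO2

SO2


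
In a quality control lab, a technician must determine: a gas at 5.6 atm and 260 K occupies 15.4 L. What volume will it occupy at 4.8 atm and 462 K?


P1V1/T1 = P2V2/T2
V2 = P1V1T2/(T1P2)
= 5.6×15.4×462/(260×4.8)
= 31.925 L

31.925 L


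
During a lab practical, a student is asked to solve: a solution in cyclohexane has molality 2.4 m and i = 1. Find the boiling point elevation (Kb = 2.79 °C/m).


ΔTb = Kb × m × i
= 2.79 × 2.4 × 1
= 6.696 °C

6.696 °C


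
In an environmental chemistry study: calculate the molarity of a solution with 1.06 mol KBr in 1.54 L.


M = n/V = 1.06/1.54 = 0.688 mol/L

0.688 M


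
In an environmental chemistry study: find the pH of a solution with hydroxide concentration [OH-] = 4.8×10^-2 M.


pOH = -log10([OH-]) = -log10(4.8×10^-2)
= 2 - log10(4.8) = 1.32
pH = 14 - pOH = 14 - 1.32 = 12.68

12.68


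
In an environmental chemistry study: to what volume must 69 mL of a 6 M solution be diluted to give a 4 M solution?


C1V1 = C2V2
6 × 69 = 4 × V2
V2 = 414/4 = 103.5 mL

103.5 mL


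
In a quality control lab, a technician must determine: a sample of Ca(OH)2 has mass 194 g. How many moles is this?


M(Ca(OH)2) = 74.1 g/mol
n = mass/M = 194/74.1 = 2.6181 mol

2.6181 mol


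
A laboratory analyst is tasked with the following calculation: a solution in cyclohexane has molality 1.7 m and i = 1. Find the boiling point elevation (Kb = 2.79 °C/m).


ΔTb = Kb × m × i
= 2.79 × 1.7 × 1
= 4.743 °C

4.743 °C


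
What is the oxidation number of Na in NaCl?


Group 1 metal: +1
Oxidation number: +1

+1


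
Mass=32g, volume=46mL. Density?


ρ = mass/volume
= 32/46
= 0.696 g/mL

0.696 g/mL


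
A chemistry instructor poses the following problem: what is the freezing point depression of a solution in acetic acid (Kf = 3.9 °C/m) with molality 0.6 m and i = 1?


ΔTf = Kf × m × i
= 3.9 × 0.6 × 1
= 2.34 °C

2.34 °C


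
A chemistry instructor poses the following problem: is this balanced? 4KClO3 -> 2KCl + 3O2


Equation: 4KClO3 -> 2KCl + 3O2
Check atoms: Cl: 4≠2, K: 4≠2, O: 12≠6
Not balanced

No, not balanced


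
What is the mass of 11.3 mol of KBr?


M(KBr) = 119.0 g/mol
mass = n × M = 11.3 × 119.0 = 1344.70 g

1344.70 g


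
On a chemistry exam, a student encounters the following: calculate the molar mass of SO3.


M(SO3) = 1×32.07 + 3×16.0
= 32.07 + 48.0
= 80.07 g/mol

80.07 g/mol


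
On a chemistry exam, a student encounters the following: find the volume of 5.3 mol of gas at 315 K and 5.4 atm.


PV = nRT  (R = 0.08206 L·atm/(mol·K))
V = nRT/P = 5.3×0.08206×315/5.4
= 25.37 L

25.37 L


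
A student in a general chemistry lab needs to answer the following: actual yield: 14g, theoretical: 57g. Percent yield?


% yield = actual/theoretical × 100
= 14/57 × 100
= 24.56%

24.56%


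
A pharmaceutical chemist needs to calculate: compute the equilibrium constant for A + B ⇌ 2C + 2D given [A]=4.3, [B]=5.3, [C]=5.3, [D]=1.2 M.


Kc = [C]^2[D]^2/([A][B])
= (5.3^2 × 1.2^2)/(4.3^1 × 5.3^1)
= 40.4496/22.79
= 1.775

1.775


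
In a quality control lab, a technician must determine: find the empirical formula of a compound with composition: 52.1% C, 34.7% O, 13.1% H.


Assume 100 g sample. Moles of each element:
  C: 52.1/12.01 = 4.338 mol
  O: 34.7/16.0 = 2.169 mol
  H: 13.1/1.008 = 12.996 mol
Divide by smallest (2.169):
  C: 4.338/2.169 = 2.0
  O: 2.169/2.169 = 1.0
  H: 12.996/2.169 = 5.99
Empirical formula: C2H6O

C2H6O


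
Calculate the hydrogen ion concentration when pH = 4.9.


[H+] = 10^(-pH) = 10^(-4.9)
= 1.26×10^-5 M

1.26×10^-5 M


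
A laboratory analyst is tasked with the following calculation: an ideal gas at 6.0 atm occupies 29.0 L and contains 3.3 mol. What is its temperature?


PV = nRT  (R = 0.08206 L·atm/(mol·K))
T = PV/(nR) = 6.0×29.0/(3.3×0.08206)
= 174.00/0.270798
= 642.55 K

642.55 K


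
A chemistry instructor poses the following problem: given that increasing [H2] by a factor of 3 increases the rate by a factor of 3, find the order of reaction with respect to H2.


rate ∝ [H2]^n
3^n = 3 → n = 1
Order in H2: 1

1


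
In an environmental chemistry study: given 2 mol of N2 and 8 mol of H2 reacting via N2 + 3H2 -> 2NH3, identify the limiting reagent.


Mole ratio available / coefficient:
  N2: 2/1 = 2.000
  H2: 8/3 = 2.667
Smaller ratio is limiting.

N2


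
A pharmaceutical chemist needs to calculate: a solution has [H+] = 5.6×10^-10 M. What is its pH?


pH = -log10([H+]) = -log10(5.6×10^-10)
= 10 - log10(5.6)
= 10 - 0.75
= 9.25

9.25


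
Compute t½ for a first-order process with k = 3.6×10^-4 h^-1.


t½ = ln2/k = 0.693147/(3.6×10^-4 h^-1)
= 1925 h

1925 h


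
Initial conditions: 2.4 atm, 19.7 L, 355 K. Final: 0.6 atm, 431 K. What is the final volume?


P1V1/T1 = P2V2/T2
V2 = P1V1T2/(T1P2)
= 2.4×19.7×431/(355×0.6)
= 95.67 L

95.67 L


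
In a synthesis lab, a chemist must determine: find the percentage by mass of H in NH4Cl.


M(NH4Cl) = 1×14.01 + 4×1.008 + 1×35.45 = 53.492 g/mol
Mass of H = 4 × 1.008 = 4.032 g/mol
% H = 4.032/53.492 × 100 = 7.54%

7.54%


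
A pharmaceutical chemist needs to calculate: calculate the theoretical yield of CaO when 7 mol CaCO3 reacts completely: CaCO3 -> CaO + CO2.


Mole ratio CaO:CaCO3 = 1:1
n(CaO) = 7 × 1/1 = 7.000 mol
mass = 7.000 × 56.08 = 392.56 g

392.56 g


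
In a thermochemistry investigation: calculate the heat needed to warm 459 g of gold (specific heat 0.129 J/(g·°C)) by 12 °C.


q = mcΔT = 459 × 0.129 × 12
= 710.53 J

710.53 J


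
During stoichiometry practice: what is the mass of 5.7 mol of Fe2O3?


M(Fe2O3) = 159.7 g/mol
mass = n × M = 5.7 × 159.7 = 910.29 g

910.29 g


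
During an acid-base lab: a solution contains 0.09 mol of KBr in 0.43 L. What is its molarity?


M = n/V = 0.09/0.43 = 0.209 mol/L

0.209 M


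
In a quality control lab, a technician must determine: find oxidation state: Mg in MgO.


Group 2 metal: +2
Oxidation number: +2

+2


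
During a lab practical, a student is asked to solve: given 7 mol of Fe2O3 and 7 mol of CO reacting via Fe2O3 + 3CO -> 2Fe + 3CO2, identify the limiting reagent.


Mole ratio available / coefficient:
  Fe2O3: 7/1 = 7.000
  CO: 7/3 = 2.333
Smaller ratio is limiting.

CO


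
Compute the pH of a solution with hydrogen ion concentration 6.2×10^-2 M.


pH = -log10([H+]) = -log10(6.2×10^-2)
= 2 - log10(6.2)
= 2 - 0.79
= 1.21

1.21


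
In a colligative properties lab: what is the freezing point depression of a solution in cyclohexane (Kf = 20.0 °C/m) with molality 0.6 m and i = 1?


ΔTf = Kf × m × i
= 20.0 × 0.6 × 1
= 12.0 °C

12.0 °C


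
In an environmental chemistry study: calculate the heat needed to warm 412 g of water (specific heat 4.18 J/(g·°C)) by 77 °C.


q = mcΔT = 412 × 4.18 × 77
= 132606.32 J

132606.32 J


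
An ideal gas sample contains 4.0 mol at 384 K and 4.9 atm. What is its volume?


PV = nRT  (R = 0.08206 L·atm/(mol·K))
V = nRT/P = 4.0×0.08206×384/4.9
= 25.723 L

25.723 L


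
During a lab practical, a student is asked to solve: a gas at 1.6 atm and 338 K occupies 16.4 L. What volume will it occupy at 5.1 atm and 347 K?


P1V1/T1 = P2V2/T2
V2 = P1V1T2/(T1P2)
= 1.6×16.4×347/(338×5.1)
= 5.282 L

5.282 L


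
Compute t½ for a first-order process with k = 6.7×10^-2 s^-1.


t½ = ln2/k = 0.693147/(6.7×10^-2 s^-1)
= 10.35 s

10.35 s


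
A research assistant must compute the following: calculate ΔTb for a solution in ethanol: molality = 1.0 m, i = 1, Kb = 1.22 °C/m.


ΔTb = Kb × m × i
= 1.22 × 1.0 × 1
= 1.22 °C

1.22 °C


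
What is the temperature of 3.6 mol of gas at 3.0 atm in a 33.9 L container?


PV = nRT  (R = 0.08206 L·atm/(mol·K))
T = PV/(nR) = 3.0×33.9/(3.6×0.08206)
= 101.70/0.295416
= 344.26 K

344.26 K


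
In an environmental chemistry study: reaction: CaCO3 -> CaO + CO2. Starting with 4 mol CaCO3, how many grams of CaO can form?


Mole ratio CaO:CaCO3 = 1:1
n(CaO) = 4 × 1/1 = 4.000 mol
mass = 4.000 × 56.08 = 224.32 g

224.32 g


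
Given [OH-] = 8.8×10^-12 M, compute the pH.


pOH = -log10([OH-]) = -log10(8.8×10^-12)
= 12 - log10(8.8) = 11.06
pH = 14 - pOH = 14 - 11.06 = 2.94

2.94


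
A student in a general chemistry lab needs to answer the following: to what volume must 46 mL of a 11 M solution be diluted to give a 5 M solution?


C1V1 = C2V2
11 × 46 = 5 × V2
V2 = 506/5 = 101.2 mL

101.2 mL


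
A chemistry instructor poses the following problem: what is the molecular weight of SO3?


M(SO3) = 1×32.07 + 3×16.0
= 32.07 + 48.0
= 80.07 g/mol

80.07 g/mol


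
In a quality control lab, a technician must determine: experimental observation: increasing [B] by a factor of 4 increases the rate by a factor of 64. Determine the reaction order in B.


rate ∝ [B]^n
4^n = 64 → n = 3
Order in B: 3

3


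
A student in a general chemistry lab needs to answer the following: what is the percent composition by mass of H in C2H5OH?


M(C2H5OH) = 2×12.01 + 6×1.008 + 1×16.0 = 46.068 g/mol
Mass of H = 6 × 1.008 = 6.048 g/mol
% H = 6.048/46.068 × 100 = 13.13%

13.13%


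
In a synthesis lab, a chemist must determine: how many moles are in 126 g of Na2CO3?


M(Na2CO3) = 105.99 g/mol
n = mass/M = 126/105.99 = 1.1888 mol

1.1888 mol


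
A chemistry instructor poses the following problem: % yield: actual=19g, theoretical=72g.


% yield = actual/theoretical × 100
= 19/72 × 100
= 26.39%

26.39%


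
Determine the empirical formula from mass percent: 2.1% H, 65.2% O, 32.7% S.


Assume 100 g sample. Moles of each element:
  H: 2.1/1.008 = 2.083 mol
  O: 65.2/16.0 = 4.075 mol
  S: 32.7/32.07 = 1.02 mol
Divide by smallest (1.02):
  H: 2.083/1.02 = 2.04
  O: 4.075/1.02 = 4.0
  S: 1.02/1.02 = 1.0
Empirical formula: H2SO4

H2SO4


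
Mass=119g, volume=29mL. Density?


ρ = mass/volume
= 119/29
= 4.103 g/mL

4.103 g/mL


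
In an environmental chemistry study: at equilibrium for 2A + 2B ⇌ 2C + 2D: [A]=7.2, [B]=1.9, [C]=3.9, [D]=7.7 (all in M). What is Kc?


Kc = [C]^2[D]^2/([A]^2[B]^2)
= (3.9^2 × 7.7^2)/(7.2^2 × 1.9^2)
= 901.8009/187.1424
= 4.819

4.819


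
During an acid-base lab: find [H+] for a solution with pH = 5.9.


[H+] = 10^(-pH) = 10^(-5.9)
= 1.26×10^-6 M

1.26×10^-6 M


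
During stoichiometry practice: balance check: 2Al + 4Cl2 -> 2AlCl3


Equation: 2Al + 4Cl2 -> 2AlCl3
Check atoms: Al: 2=2, Cl: 8≠6
Not balanced

No, not balanced


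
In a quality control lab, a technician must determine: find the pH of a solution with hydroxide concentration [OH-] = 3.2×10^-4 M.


pOH = -log10([OH-]) = -log10(3.2×10^-4)
= 4 - log10(3.2) = 3.49
pH = 14 - pOH = 14 - 3.49 = 10.51

10.51


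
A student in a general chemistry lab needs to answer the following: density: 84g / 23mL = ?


ρ = mass/volume
= 84/23
= 3.652 g/mL

3.652 g/mL


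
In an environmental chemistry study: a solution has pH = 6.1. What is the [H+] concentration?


[H+] = 10^(-pH) = 10^(-6.1)
= 7.94×10^-7 M

7.94×10^-7 M


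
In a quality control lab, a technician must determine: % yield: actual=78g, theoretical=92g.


% yield = actual/theoretical × 100
= 78/92 × 100
= 84.78%

84.78%


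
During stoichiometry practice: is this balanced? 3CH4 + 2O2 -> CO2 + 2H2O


Equation: 3CH4 + 2O2 -> CO2 + 2H2O
Check atoms: C: 3≠1, H: 12≠4, O: 4=4
Not balanced

No, not balanced


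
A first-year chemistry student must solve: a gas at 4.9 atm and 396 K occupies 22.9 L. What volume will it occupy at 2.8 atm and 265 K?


P1V1/T1 = P2V2/T2
V2 = P1V1T2/(T1P2)
= 4.9×22.9×265/(396×2.8)
= 26.818 L

26.818 L


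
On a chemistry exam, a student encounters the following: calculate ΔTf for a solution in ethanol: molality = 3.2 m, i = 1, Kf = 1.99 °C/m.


ΔTf = Kf × m × i
= 1.99 × 3.2 × 1
= 6.368 °C

6.368 °C


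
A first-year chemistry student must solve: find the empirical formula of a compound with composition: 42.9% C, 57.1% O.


Assume 100 g sample. Moles of each element:
  C: 42.9/12.01 = 3.572 mol
  O: 57.1/16.0 = 3.569 mol
Divide by smallest (3.569):
  C: 3.572/3.569 = 1.0
  O: 3.569/3.569 = 1.0
Empirical formula: CO

CO


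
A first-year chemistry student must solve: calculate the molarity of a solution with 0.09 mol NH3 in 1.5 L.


M = n/V = 0.09/1.5 = 0.060 mol/L

0.060 M


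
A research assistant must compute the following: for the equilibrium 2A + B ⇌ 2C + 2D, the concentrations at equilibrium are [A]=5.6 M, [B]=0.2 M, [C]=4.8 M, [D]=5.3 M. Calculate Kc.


Kc = [C]^2[D]^2/([A]^2[B])
= (4.8^2 × 5.3^2)/(5.6^2 × 0.2^1)
= 647.1936/6.272
= 103.2

103.2


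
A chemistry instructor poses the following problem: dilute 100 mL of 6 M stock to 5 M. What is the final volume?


C1V1 = C2V2
6 × 100 = 5 × V2
V2 = 600/5 = 120.0 mL

120.0 mL


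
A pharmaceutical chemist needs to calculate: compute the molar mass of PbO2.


M(PbO2) = 1×207.2 + 2×16.0
= 207.2 + 32.0
= 239.2 g/mol

239.2 g/mol


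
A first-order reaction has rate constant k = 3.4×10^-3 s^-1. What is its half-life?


t½ = ln2/k = 0.693147/(3.4×10^-3 s^-1)
= 203.9 s

203.9 s


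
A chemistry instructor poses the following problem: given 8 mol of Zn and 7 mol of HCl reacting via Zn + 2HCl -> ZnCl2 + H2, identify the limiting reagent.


Mole ratio available / coefficient:
  Zn: 8/1 = 8.000
  HCl: 7/2 = 3.500
Smaller ratio is limiting.

HCl


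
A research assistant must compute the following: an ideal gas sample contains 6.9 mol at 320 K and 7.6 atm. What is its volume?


PV = nRT  (R = 0.08206 L·atm/(mol·K))
V = nRT/P = 6.9×0.08206×320/7.6
= 23.841 L

23.841 L


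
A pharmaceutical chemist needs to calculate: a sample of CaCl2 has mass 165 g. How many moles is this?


M(CaCl2) = 110.98 g/mol
n = mass/M = 165/110.98 = 1.4868 mol

1.4868 mol


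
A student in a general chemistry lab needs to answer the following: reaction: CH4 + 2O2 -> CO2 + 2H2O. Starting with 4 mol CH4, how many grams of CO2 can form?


Mole ratio CO2:CH4 = 1:1
n(CO2) = 4 × 1/1 = 4.000 mol
mass = 4.000 × 44.01 = 176.04 g

176.04 g


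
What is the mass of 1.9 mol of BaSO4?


M(BaSO4) = 233.4 g/mol
mass = n × M = 1.9 × 233.4 = 443.46 g

443.46 g


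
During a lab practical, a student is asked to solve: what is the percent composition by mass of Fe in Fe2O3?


M(Fe2O3) = 2×55.85 + 3×16.0 = 159.70 g/mol
Mass of Fe = 2 × 55.85 = 111.70 g/mol
% Fe = 111.70/159.70 × 100 = 69.94%

69.94%


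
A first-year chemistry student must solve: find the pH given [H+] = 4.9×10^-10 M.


pH = -log10([H+]) = -log10(4.9×10^-10)
= 10 - log10(4.9)
= 10 - 0.69
= 9.31

9.31


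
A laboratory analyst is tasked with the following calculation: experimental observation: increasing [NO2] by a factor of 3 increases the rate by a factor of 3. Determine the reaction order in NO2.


rate ∝ [NO2]^n
3^n = 3 → n = 1
Order in NO2: 1

1


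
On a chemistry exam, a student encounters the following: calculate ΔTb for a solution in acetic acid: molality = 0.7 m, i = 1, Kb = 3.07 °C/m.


ΔTb = Kb × m × i
= 3.07 × 0.7 × 1
= 2.149 °C

2.149 °C


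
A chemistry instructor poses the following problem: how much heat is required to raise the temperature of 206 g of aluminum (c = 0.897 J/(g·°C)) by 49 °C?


q = mcΔT = 206 × 0.897 × 49
= 9054.32 J

9054.32 J


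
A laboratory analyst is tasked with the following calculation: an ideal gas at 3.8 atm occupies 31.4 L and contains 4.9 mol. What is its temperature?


PV = nRT  (R = 0.08206 L·atm/(mol·K))
T = PV/(nR) = 3.8×31.4/(4.9×0.08206)
= 119.32/0.402094
= 296.75 K

296.75 K


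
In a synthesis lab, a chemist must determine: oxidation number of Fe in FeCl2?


x + 2(-1) = 0, so x = +2
Oxidation number: +2

+2


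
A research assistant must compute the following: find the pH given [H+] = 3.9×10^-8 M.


pH = -log10([H+]) = -log10(3.9×10^-8)
= 8 - log10(3.9)
= 8 - 0.59
= 7.41

7.41


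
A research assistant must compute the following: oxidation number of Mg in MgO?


Group 2 metal: +2
Oxidation number: +2

+2


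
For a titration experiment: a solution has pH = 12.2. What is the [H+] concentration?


[H+] = 10^(-pH) = 10^(-12.2)
= 6.31×10^-13 M

6.31×10^-13 M


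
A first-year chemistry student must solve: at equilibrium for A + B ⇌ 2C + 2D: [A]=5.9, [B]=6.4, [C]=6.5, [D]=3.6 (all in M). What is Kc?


Kc = [C]^2[D]^2/([A][B])
= (6.5^2 × 3.6^2)/(5.9^1 × 6.4^1)
= 547.56/37.76
= 14.50

14.50


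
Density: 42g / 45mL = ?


ρ = mass/volume
= 42/45
= 0.933 g/mL

0.933 g/mL


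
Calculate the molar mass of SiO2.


M(SiO2) = 1×28.09 + 2×16.0
= 28.09 + 32.0
= 60.09 g/mol

60.09 g/mol


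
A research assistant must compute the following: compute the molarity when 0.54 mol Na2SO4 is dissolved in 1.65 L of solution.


M = n/V = 0.54/1.65 = 0.327 mol/L

0.327 M


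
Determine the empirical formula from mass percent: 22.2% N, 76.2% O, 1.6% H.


Assume 100 g sample. Moles of each element:
  N: 22.2/14.01 = 1.585 mol
  O: 76.2/16.0 = 4.763 mol
  H: 1.6/1.008 = 1.587 mol
Divide by smallest (1.585):
  N: 1.585/1.585 = 1.0
  O: 4.763/1.585 = 3.01
  H: 1.587/1.585 = 1.0
Empirical formula: HNO3

HNO3


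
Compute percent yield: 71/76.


% yield = actual/theoretical × 100
= 71/76 × 100
= 93.42%

93.42%


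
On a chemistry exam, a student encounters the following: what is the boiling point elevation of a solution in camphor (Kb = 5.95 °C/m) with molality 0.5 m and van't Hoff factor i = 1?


ΔTb = Kb × m × i
= 5.95 × 0.5 × 1
= 2.975 °C

2.975 °C


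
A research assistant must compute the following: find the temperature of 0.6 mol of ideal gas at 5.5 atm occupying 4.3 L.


PV = nRT  (R = 0.08206 L·atm/(mol·K))
T = PV/(nR) = 5.5×4.3/(0.6×0.08206)
= 23.65/0.049236
= 480.34 K

480.34 K


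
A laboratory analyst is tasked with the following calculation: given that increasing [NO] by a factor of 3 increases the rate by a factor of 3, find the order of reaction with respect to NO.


rate ∝ [NO]^n
3^n = 3 → n = 1
Order in NO: 1

1


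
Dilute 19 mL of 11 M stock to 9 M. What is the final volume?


C1V1 = C2V2
11 × 19 = 9 × V2
V2 = 209/9 = 23.22 mL

23.22 mL


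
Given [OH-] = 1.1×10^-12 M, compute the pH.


pOH = -log10([OH-]) = -log10(1.1×10^-12)
= 12 - log10(1.1) = 11.96
pH = 14 - pOH = 14 - 11.96 = 2.04

2.04


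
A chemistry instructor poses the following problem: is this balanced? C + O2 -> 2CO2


Equation: C + O2 -> 2CO2
Check atoms: C: 1≠2, O: 2≠4
Not balanced

No, not balanced


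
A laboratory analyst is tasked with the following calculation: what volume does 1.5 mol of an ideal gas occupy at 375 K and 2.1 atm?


PV = nRT  (R = 0.08206 L·atm/(mol·K))
V = nRT/P = 1.5×0.08206×375/2.1
= 21.98 L

21.98 L


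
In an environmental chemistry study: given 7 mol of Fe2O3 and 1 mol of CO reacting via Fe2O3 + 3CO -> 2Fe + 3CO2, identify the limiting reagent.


Mole ratio available / coefficient:
  Fe2O3: 7/1 = 7.000
  CO: 1/3 = 0.333
Smaller ratio is limiting.

CO


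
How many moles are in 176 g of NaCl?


M(NaCl) = 58.44 g/mol
n = mass/M = 176/58.44 = 3.0116 mol

3.0116 mol


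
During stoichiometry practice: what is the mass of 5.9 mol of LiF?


M(LiF) = 25.94 g/mol
mass = n × M = 5.9 × 25.94 = 153.05 g

153.05 g


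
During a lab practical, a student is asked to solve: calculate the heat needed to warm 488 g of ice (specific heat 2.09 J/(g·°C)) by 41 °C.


q = mcΔT = 488 × 2.09 × 41
= 41816.72 J

41816.72 J
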